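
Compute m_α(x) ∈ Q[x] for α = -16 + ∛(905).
m_α(x) = x^3 + 48x^2 + 768x + 3191

Set β = α + 16 = ∛(905), so β^3 = 905. Then (α + 16)^3 - 905 = 0, i.e. α is a root of g(x) = (x + 16)^3 - 905 = x^3 + 48x^2 + 768x + 3191. Since g(x) = h(x + 16) where h(x) = x^3 - 905, and h is irreducible over Q (because 905 is not a perfect cube, so h has no rational root, and a monic cubic with no rational root is irreducible), g is also irreducible (irreducibility is preserved under the substitution x → x + 16). Hence m_α(x) = x^3 + 48x^2 + 768x + 3191.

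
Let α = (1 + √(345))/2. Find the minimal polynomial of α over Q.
m_α(x) = x^2 - x - 86

From 2α - 1 = √(345), squaring gives (2α - 1)^2 = 345, i.e. 4α^2 - 4α + 1 = 345, so α^2 - α + (1 - 345)/4 = 0. Since 345 ≡ 1 (mod 4), (1 - 345)/4 = -86 ∈ Z. The polynomial x^2 - x - 86 has discriminant 1 - 4·(-86) = 345, which is not a perfect square in Q (d = 345 is squarefree and ≠ 1), so x^2 - x - 86 is irreducible over Q. It is the minimal polynomial of α.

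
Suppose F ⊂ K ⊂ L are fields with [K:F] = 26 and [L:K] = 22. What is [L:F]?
[L:F] = 572

The tower law says that for any tower of field extensions F ⊂ K ⊂ L with finite degrees, [L:F] = [L:K] · [K:F]. Here this gives [L:F] = 22 · 26 = 572.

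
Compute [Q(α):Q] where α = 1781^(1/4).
[Q(α):Q] = 4

α is a root of x^4 - 1781. By Eisenstein's criterion at the prime p = 13 (which divides the constant term 1781 but p^2 = 169 does not, since 1781 is squarefree), x^4 - 1781 is irreducible over Q. Hence [Q(α):Q] = 4.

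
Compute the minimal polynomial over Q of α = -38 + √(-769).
m_α(x) = x^2 + 76x + 2213

From α + 38 = √(-769), squaring gives (α + 38)^2 = -769, i.e. α^2 + 76α + 1444 = -769, so α^2 + 76α + 2213 = 0. The discriminant of x^2 + 76x + 2213 is (76)^2 - 4·(2213) = 5776 - 8852 = -3076, and 4·(-769) is not a perfect square in Q since -769 is squarefree and ≠ 1. Hence x^2 + 76x + 2213 is irreducible over Q and is the minimal polynomial of α.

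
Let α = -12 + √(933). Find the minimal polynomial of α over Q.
m_α(x) = x^2 + 24x - 789

From α + 12 = √(933), squaring gives (α + 12)^2 = 933, i.e. α^2 + 24α + 144 = 933, so α^2 + 24α - 789 = 0. The discriminant of x^2 + 24x - 789 is (24)^2 - 4·(-789) = 576 + 3156 = 3732, and 4·(933) is not a perfect square in Q since 933 is squarefree and ≠ 1. Hence x^2 + 24x - 789 is irreducible over Q and is the minimal polynomial of α.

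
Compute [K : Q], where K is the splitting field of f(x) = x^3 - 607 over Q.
[K : Q] = 6

The roots of x^3 - 607 are ∛607, ω∛607, ω^2∛607 where ω = e^(2πi/3) is a primitive cube root of unity, so K = Q(∛607, ω). Now [Q(∛607):Q] = 3 (since 607 is not a perfect cube, x^3 - 607 is irreducible) and [Q(ω):Q] = 2. Both 2 and 3 divide [K:Q], and [K:Q] ≤ 3·2 = 6, so [K:Q] = 6. (Equivalently: Q(∛607) ⊂ R but ω ∉ R, so [K : Q(∛607)] = 2.)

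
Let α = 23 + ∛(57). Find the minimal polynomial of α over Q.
m_α(x) = x^3 - 69x^2 + 1587x - 12224

Set β = α - 23 = ∛(57), so β^3 = 57. Then (α - 23)^3 - 57 = 0, i.e. α is a root of g(x) = (x - 23)^3 - 57 = x^3 - 69x^2 + 1587x - 12224. Since g(x) = h(x - 23) where h(x) = x^3 - 57, and h is irreducible over Q (because 57 is not a perfect cube, so h has no rational root, and a monic cubic with no rational root is irreducible), g is also irreducible (irreducibility is preserved under the substitution x → x - 23). Hence m_α(x) = x^3 - 69x^2 + 1587x - 12224.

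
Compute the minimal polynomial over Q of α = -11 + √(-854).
m_α(x) = x^2 + 22x + 975

From α + 11 = √(-854), squaring gives (α + 11)^2 = -854, i.e. α^2 + 22α + 121 = -854, so α^2 + 22α + 975 = 0. The discriminant of x^2 + 22x + 975 is (22)^2 - 4·(975) = 484 - 3900 = -3416, and 4·(-854) is not a perfect square in Q since -854 is squarefree and ≠ 1. Hence x^2 + 22x + 975 is irreducible over Q and is the minimal polynomial of α.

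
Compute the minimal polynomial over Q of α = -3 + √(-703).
m_α(x) = x^2 + 6x + 712

From α + 3 = √(-703), squaring gives (α + 3)^2 = -703, i.e. α^2 + 6α + 9 = -703, so α^2 + 6α + 712 = 0. The discriminant of x^2 + 6x + 712 is (6)^2 - 4·(712) = 36 - 2848 = -2812, and 4·(-703) is not a perfect square in Q since -703 is squarefree and ≠ 1. Hence x^2 + 6x + 712 is irreducible over Q and is the minimal polynomial of α.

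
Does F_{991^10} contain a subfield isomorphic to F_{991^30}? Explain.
No: F_{991^30} is not a subfield of F_{991^10}

F_{p^m} embeds in F_{p^n} iff m | n. Here 30 ∤ 10 (since 10 = 0·30 + 10 with remainder 10 ≠ 0), so F_{991^30} is not a subfield of F_{991^10}. Equivalently: if it were, the tower law would give 30 = [F_{991^30}:F_991] dividing [F_{991^10}:F_991] = 10, contradiction.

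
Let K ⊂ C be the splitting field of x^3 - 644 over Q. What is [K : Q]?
[K : Q] = 6

The roots of x^3 - 644 are ∛644, ω∛644, ω^2∛644 where ω = e^(2πi/3) is a primitive cube root of unity, so K = Q(∛644, ω). Now [Q(∛644):Q] = 3 (since 644 is not a perfect cube, x^3 - 644 is irreducible) and [Q(ω):Q] = 2. Both 2 and 3 divide [K:Q], and [K:Q] ≤ 3·2 = 6, so [K:Q] = 6. (Equivalently: Q(∛644) ⊂ R but ω ∉ R, so [K : Q(∛644)] = 2.)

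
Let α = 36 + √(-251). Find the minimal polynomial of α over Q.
m_α(x) = x^2 - 72x + 1547

From α - 36 = √(-251), squaring gives (α - 36)^2 = -251, i.e. α^2 - 72α + 1296 = -251, so α^2 - 72α + 1547 = 0. The discriminant of x^2 - 72x + 1547 is (-72)^2 - 4·(1547) = 5184 - 6188 = -1004, and 4·(-251) is not a perfect square in Q since -251 is squarefree and ≠ 1. Hence x^2 - 72x + 1547 is irreducible over Q and is the minimal polynomial of α.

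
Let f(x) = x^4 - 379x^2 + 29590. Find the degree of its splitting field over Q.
[K : Q] = 4

Solving the quadratic in x^2: x^2 = (379 ± √(379^2 - 4·29590))/2 = (379 ± √25281)/2 = (379 ± 159)/2, giving x^2 = 269 or x^2 = 110. So f(x) = (x^2 - 269)(x^2 - 110) and the roots of f are ±√269, ±√110. Hence the splitting field is K = Q(√269, √110). Since 269 and 110 are distinct squarefree integers > 1, their product 29590 is not a perfect square, so √110 ∉ Q(√269). By the tower law [K:Q] = [Q(√269,√110):Q(√269)] · [Q(√269):Q] = 2 · 2 = 4.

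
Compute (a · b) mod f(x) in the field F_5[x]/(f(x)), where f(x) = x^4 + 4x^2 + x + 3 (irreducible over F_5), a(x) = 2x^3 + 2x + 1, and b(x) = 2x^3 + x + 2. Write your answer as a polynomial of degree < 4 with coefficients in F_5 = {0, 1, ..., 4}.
a · b ≡ 2x^3 + 2 (mod f(x))

Multiply in F_5[x]: a(x)·b(x) = (2x^3 + 2x + 1)·(2x^3 + x + 2) = 4x^6 + x^4 + x^3 + 2x^2 + 2. This has degree ≥ 4, so divide by f(x) over F_5: 4x^6 + x^4 + x^3 + 2x^2 + 2 = (4x^2)·(x^4 + 4x^2 + x + 3) + (2x^3 + 2). Hence a·b ≡ 2x^3 + 2 (mod f). (F_5[x]/(f) is a field with 5^4 = 625 elements since f is irreducible of degree 4.)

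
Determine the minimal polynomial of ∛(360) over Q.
m_α(x) = x^3 - 360

α satisfies α^3 = 360, so x^3 - 360 annihilates α. By the rational root test, a rational root p/q (in lowest terms) of x^3 - 360 would satisfy p^3 = 360 q^3, forcing q = 1 and p^3 = 360; but 360 is not a perfect cube, contradiction. A monic cubic over Q with no rational root is irreducible (any nontrivial factorization would include a linear factor). Hence x^3 - 360 is the minimal polynomial of α, and in particular [Q(α):Q] = 3.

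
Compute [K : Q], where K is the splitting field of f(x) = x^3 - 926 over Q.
[K : Q] = 6

The roots of x^3 - 926 are ∛926, ω∛926, ω^2∛926 where ω = e^(2πi/3) is a primitive cube root of unity, so K = Q(∛926, ω). Now [Q(∛926):Q] = 3 (since 926 is not a perfect cube, x^3 - 926 is irreducible) and [Q(ω):Q] = 2. Both 2 and 3 divide [K:Q], and [K:Q] ≤ 3·2 = 6, so [K:Q] = 6. (Equivalently: Q(∛926) ⊂ R but ω ∉ R, so [K : Q(∛926)] = 2.)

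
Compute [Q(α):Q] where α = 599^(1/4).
[Q(α):Q] = 4

α is a root of x^4 - 599. By Eisenstein's criterion at the prime p = 599 (which divides the constant term 599 but p^2 = 358801 does not, since 599 is squarefree), x^4 - 599 is irreducible over Q. Hence [Q(α):Q] = 4.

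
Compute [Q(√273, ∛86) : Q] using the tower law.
[Q(√273, ∛86) : Q] = 6

Let L = Q(√273, ∛86). Since Q(√273) ⊂ L and [Q(√273):Q] = 2, the tower law gives 2 | [L:Q]. Likewise Q(∛86) ⊂ L with [Q(∛86):Q] = 3 (because 86 is not a perfect cube), so 3 | [L:Q]. As gcd(2,3) = 1, [L:Q] is divisible by 6. Conversely L is generated over Q by √273 and ∛86, so [L:Q] ≤ 2·3 = 6. Therefore [Q(√273, ∛86) : Q] = 6.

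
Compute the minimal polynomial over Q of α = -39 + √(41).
m_α(x) = x^2 + 78x + 1480

From α + 39 = √(41), squaring gives (α + 39)^2 = 41, i.e. α^2 + 78α + 1521 = 41, so α^2 + 78α + 1480 = 0. The discriminant of x^2 + 78x + 1480 is (78)^2 - 4·(1480) = 6084 - 5920 = 164, and 4·(41) is not a perfect square in Q since 41 is squarefree and ≠ 1. Hence x^2 + 78x + 1480 is irreducible over Q and is the minimal polynomial of α.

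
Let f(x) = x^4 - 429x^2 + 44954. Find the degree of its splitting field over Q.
[K : Q] = 4

Solving the quadratic in x^2: x^2 = (429 ± √(429^2 - 4·44954))/2 = (429 ± √4225)/2 = (429 ± 65)/2, giving x^2 = 247 or x^2 = 182. So f(x) = (x^2 - 247)(x^2 - 182) and the roots of f are ±√247, ±√182. Hence the splitting field is K = Q(√247, √182). Since 247 and 182 are distinct squarefree integers > 1, their product 44954 is not a perfect square, so √182 ∉ Q(√247). By the tower law [K:Q] = [Q(√247,√182):Q(√247)] · [Q(√247):Q] = 2 · 2 = 4.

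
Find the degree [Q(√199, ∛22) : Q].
[Q(√199, ∛22) : Q] = 6

Let L = Q(√199, ∛22). Since Q(√199) ⊂ L and [Q(√199):Q] = 2, the tower law gives 2 | [L:Q]. Likewise Q(∛22) ⊂ L with [Q(∛22):Q] = 3 (because 22 is not a perfect cube), so 3 | [L:Q]. As gcd(2,3) = 1, [L:Q] is divisible by 6. Conversely L is generated over Q by √199 and ∛22, so [L:Q] ≤ 2·3 = 6. Therefore [Q(√199, ∛22) : Q] = 6.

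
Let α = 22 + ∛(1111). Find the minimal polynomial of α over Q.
m_α(x) = x^3 - 66x^2 + 1452x - 11759

Set β = α - 22 = ∛(1111), so β^3 = 1111. Then (α - 22)^3 - 1111 = 0, i.e. α is a root of g(x) = (x - 22)^3 - 1111 = x^3 - 66x^2 + 1452x - 11759. Since g(x) = h(x - 22) where h(x) = x^3 - 1111, and h is irreducible over Q (because 1111 is not a perfect cube, so h has no rational root, and a monic cubic with no rational root is irreducible), g is also irreducible (irreducibility is preserved under the substitution x → x - 22). Hence m_α(x) = x^3 - 66x^2 + 1452x - 11759.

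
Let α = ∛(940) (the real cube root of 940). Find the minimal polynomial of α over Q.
m_α(x) = x^3 - 940

α satisfies α^3 = 940, so x^3 - 940 annihilates α. By the rational root test, a rational root p/q (in lowest terms) of x^3 - 940 would satisfy p^3 = 940 q^3, forcing q = 1 and p^3 = 940; but 940 is not a perfect cube, contradiction. A monic cubic over Q with no rational root is irreducible (any nontrivial factorization would include a linear factor). Hence x^3 - 940 is the minimal polynomial of α, and in particular [Q(α):Q] = 3.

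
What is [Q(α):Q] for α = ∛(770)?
[Q(α):Q] = 3

The minimal polynomial of α is x^3 - 770, irreducible over Q since 770 is not a perfect cube (so x^3 - 770 has no rational root). Hence [Q(α):Q] = deg(m_α) = 3.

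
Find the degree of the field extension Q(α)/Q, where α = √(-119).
[Q(α):Q] = 2

[Q(α):Q] equals the degree of the minimal polynomial of α. Here α^2 = -119 and x^2 + 119 is irreducible (d = -119 is squarefree, ≠ 1, hence not a square), so deg(m_α) = 2. Thus [Q(α):Q] = 2.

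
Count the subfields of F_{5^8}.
F_{5^8} has 4 subfields

The subfields of F_{p^n} are exactly the fields F_{p^d} for d | n (each is the fixed field of the unique index-d subgroup of Gal(F_{p^n}/F_p) ≅ Z/nZ). The divisors of n = 8 are {1, 2, 4, 8}, giving 4 subfields: F_{5^1}, F_{5^2}, F_{5^4}, F_{5^8}.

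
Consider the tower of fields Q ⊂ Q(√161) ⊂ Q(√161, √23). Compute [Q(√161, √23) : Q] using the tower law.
[Q(√161, √23) : Q] = 4

[Q(√161):Q] = 2 (min poly x^2 - 161, irreducible since 161 is squarefree > 1). For the top step, suppose √23 ∈ Q(√161), say √23 = c + d√161 with c, d ∈ Q. Squaring: 23 = c^2 + 161d^2 + 2cd√161. Since √161 ∉ Q this forces 2cd = 0. If d = 0 then √23 = c ∈ Q, contradicting 23 squarefree > 1. If c = 0 then 23 = 161d^2, so 161·23 = (161d)^2 is a perfect square in Q — but 161·23 = 3703 is not a perfect square (since 161 and 23 are distinct squarefree integers). Contradiction. Hence √23 ∉ Q(√161), so x^2 - 23 stays irreducible over Q(√161) and [Q(√161, √23) : Q(√161)] = 2. By the tower law, [Q(√161, √23) : Q] = 2 · 2 = 4.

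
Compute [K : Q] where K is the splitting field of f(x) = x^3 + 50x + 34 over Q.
[K : Q] = 6

By the rational root test, any rational root of the monic integer polynomial f(x) = x^3 + 50x + 34 must be an integer dividing the constant term 34, i.e. one of ±{1, 2, 17, 34}. Evaluating: f(1) = 85, f(-1) = -17, f(2) = 142, f(-2) = -74, f(17) = 5797, f(-17) = -5729, f(34) = 41038, f(-34) = -40970; none is 0, so f has no rational root and is therefore irreducible over Q (a cubic with no linear factor over a field is irreducible). For an irreducible cubic, the Galois group is A_3 or S_3 according as the discriminant disc(f) = -4a^3 - 27b^2 = -4·(50)^3 - 27·(34)^2 = -531212 is or is not a square in Q. Here disc(f) = -531212 is not a perfect square in Q, so the Galois group of f over Q is not contained in A_3 and must be all of S_3. The splitting field has degree |S_3| = 6 over Q, so [K : Q] = 6.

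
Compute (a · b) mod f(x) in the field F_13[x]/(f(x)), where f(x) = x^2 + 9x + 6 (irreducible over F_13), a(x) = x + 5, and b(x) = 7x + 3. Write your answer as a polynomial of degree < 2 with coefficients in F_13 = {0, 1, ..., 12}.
a · b ≡ x + 12 (mod f(x))

Multiply in F_13[x]: a(x)·b(x) = (x + 5)·(7x + 3) = 7x^2 + 12x + 2. This has degree ≥ 2, so divide by f(x) over F_13: 7x^2 + 12x + 2 = (7)·(x^2 + 9x + 6) + (x + 12). Hence a·b ≡ x + 12 (mod f). (F_13[x]/(f) is a field with 13^2 = 169 elements since f is irreducible of degree 2.)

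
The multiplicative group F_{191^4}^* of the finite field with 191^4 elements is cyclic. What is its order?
|F_{191^4}^*| = 1330863360

F_{191^4} has 191^4 = 1330863361 elements; its multiplicative group consists of all nonzero elements, so |F_{191^4}^*| = 1330863361 - 1 = 1330863360. (It is cyclic since any finite subgroup of the multiplicative group of a field is cyclic.)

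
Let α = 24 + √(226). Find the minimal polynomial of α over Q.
m_α(x) = x^2 - 48x + 350

From α - 24 = √(226), squaring gives (α - 24)^2 = 226, i.e. α^2 - 48α + 576 = 226, so α^2 - 48α + 350 = 0. The discriminant of x^2 - 48x + 350 is (-48)^2 - 4·(350) = 2304 - 1400 = 904, and 4·(226) is not a perfect square in Q since 226 is squarefree and ≠ 1. Hence x^2 - 48x + 350 is irreducible over Q and is the minimal polynomial of α.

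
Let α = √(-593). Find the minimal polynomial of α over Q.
m_α(x) = x^2 + 593

α satisfies α^2 + 593 = 0, so x^2 + 593 annihilates α. Since d = -593 is squarefree and ≠ 1, it is not a perfect square in Q, so x^2 + 593 has no rational root and is therefore irreducible over Q (a degree-2 polynomial over a field is irreducible iff it has no root). Hence m_α(x) = x^2 + 593.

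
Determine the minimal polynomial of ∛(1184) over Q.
m_α(x) = x^3 - 1184

α satisfies α^3 = 1184, so x^3 - 1184 annihilates α. By the rational root test, a rational root p/q (in lowest terms) of x^3 - 1184 would satisfy p^3 = 1184 q^3, forcing q = 1 and p^3 = 1184; but 1184 is not a perfect cube, contradiction. A monic cubic over Q with no rational root is irreducible (any nontrivial factorization would include a linear factor). Hence x^3 - 1184 is the minimal polynomial of α, and in particular [Q(α):Q] = 3.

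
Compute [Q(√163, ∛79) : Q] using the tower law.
[Q(√163, ∛79) : Q] = 6

Let L = Q(√163, ∛79). Since Q(√163) ⊂ L and [Q(√163):Q] = 2, the tower law gives 2 | [L:Q]. Likewise Q(∛79) ⊂ L with [Q(∛79):Q] = 3 (because 79 is not a perfect cube), so 3 | [L:Q]. As gcd(2,3) = 1, [L:Q] is divisible by 6. Conversely L is generated over Q by √163 and ∛79, so [L:Q] ≤ 2·3 = 6. Therefore [Q(√163, ∛79) : Q] = 6.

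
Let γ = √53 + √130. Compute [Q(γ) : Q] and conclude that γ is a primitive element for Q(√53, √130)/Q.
[Q(γ) : Q] = 4 (equivalently, Q(γ) = Q(√53, √130))

Obviously Q(γ) ⊆ Q(√53, √130), and [Q(√53, √130):Q] = 4 (since 53, 130 are distinct squarefree integers > 1 with 6890 not a perfect square). To show equality we compute the minimal polynomial of γ. From γ = √53 + √130: γ^2 = 53 + 2√(6890) + 130 = 183 + 2√(6890), so γ^2 - 183 = 2√(6890); squaring, (γ^2 - 183)^2 = 4·6890, i.e. γ^4 - 366γ^2 + 33489 - 27560 = 0, i.e. γ^4 - 366γ^2 + 5929 = 0. So γ is a root of x^4 - 366x^2 + 5929. This polynomial is irreducible over Q: it has no rational root (each ±√53 ± √130 is irrational), and any factorization into two quadratics over Q would force √(6890) ∈ Q (pairing opposite roots) or √53, √130 ∈ Q (other pairings), all impossible. Hence [Q(γ):Q] = 4 = [Q(√53, √130):Q], so Q(γ) = Q(√53, √130).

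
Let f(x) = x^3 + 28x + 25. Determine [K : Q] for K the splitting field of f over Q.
[K : Q] = 6

By the rational root test, any rational root of the monic integer polynomial f(x) = x^3 + 28x + 25 must be an integer dividing the constant term 25, i.e. one of ±{1, 5, 25}. Evaluating: f(1) = 54, f(-1) = -4, f(5) = 290, f(-5) = -240, f(25) = 16350, f(-25) = -16300; none is 0, so f has no rational root and is therefore irreducible over Q (a cubic with no linear factor over a field is irreducible). For an irreducible cubic, the Galois group is A_3 or S_3 according as the discriminant disc(f) = -4a^3 - 27b^2 = -4·(28)^3 - 27·(25)^2 = -104683 is or is not a square in Q. Here disc(f) = -104683 is not a perfect square in Q, so the Galois group of f over Q is not contained in A_3 and must be all of S_3. The splitting field has degree |S_3| = 6 over Q, so [K : Q] = 6.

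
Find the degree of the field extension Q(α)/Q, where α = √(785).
[Q(α):Q] = 2

[Q(α):Q] equals the degree of the minimal polynomial of α. Here α^2 = 785 and x^2 - 785 is irreducible (d = 785 is squarefree, ≠ 1, hence not a square), so deg(m_α) = 2. Thus [Q(α):Q] = 2.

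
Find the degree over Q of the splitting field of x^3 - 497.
[K : Q] = 6

The roots of x^3 - 497 are ∛497, ω∛497, ω^2∛497 where ω = e^(2πi/3) is a primitive cube root of unity, so K = Q(∛497, ω). Now [Q(∛497):Q] = 3 (since 497 is not a perfect cube, x^3 - 497 is irreducible) and [Q(ω):Q] = 2. Both 2 and 3 divide [K:Q], and [K:Q] ≤ 3·2 = 6, so [K:Q] = 6. (Equivalently: Q(∛497) ⊂ R but ω ∉ R, so [K : Q(∛497)] = 2.)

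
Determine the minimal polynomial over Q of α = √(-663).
m_α(x) = x^2 + 663

α satisfies α^2 + 663 = 0, so x^2 + 663 annihilates α. Since d = -663 is squarefree and ≠ 1, it is not a perfect square in Q, so x^2 + 663 has no rational root and is therefore irreducible over Q (a degree-2 polynomial over a field is irreducible iff it has no root). Hence m_α(x) = x^2 + 663.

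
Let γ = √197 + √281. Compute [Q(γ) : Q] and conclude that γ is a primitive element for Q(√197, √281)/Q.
[Q(γ) : Q] = 4 (equivalently, Q(γ) = Q(√197, √281))

Obviously Q(γ) ⊆ Q(√197, √281), and [Q(√197, √281):Q] = 4 (since 197, 281 are distinct squarefree integers > 1 with 55357 not a perfect square). To show equality we compute the minimal polynomial of γ. From γ = √197 + √281: γ^2 = 197 + 2√(55357) + 281 = 478 + 2√(55357), so γ^2 - 478 = 2√(55357); squaring, (γ^2 - 478)^2 = 4·55357, i.e. γ^4 - 956γ^2 + 228484 - 221428 = 0, i.e. γ^4 - 956γ^2 + 7056 = 0. So γ is a root of x^4 - 956x^2 + 7056. This polynomial is irreducible over Q: it has no rational root (each ±√197 ± √281 is irrational), and any factorization into two quadratics over Q would force √(55357) ∈ Q (pairing opposite roots) or √197, √281 ∈ Q (other pairings), all impossible. Hence [Q(γ):Q] = 4 = [Q(√197, √281):Q], so Q(γ) = Q(√197, √281).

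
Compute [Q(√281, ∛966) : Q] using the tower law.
[Q(√281, ∛966) : Q] = 6

Let L = Q(√281, ∛966). Since Q(√281) ⊂ L and [Q(√281):Q] = 2, the tower law gives 2 | [L:Q]. Likewise Q(∛966) ⊂ L with [Q(∛966):Q] = 3 (because 966 is not a perfect cube), so 3 | [L:Q]. As gcd(2,3) = 1, [L:Q] is divisible by 6. Conversely L is generated over Q by √281 and ∛966, so [L:Q] ≤ 2·3 = 6. Therefore [Q(√281, ∛966) : Q] = 6.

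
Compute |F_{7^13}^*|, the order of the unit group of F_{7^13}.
|F_{7^13}^*| = 96889010406

F_{7^13} has 7^13 = 96889010407 elements; its multiplicative group consists of all nonzero elements, so |F_{7^13}^*| = 96889010407 - 1 = 96889010406. (It is cyclic since any finite subgroup of the multiplicative group of a field is cyclic.)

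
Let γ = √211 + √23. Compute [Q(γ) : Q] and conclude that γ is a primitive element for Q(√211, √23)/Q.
[Q(γ) : Q] = 4 (equivalently, Q(γ) = Q(√211, √23))

Obviously Q(γ) ⊆ Q(√211, √23), and [Q(√211, √23):Q] = 4 (since 211, 23 are distinct squarefree integers > 1 with 4853 not a perfect square). To show equality we compute the minimal polynomial of γ. From γ = √211 + √23: γ^2 = 211 + 2√(4853) + 23 = 234 + 2√(4853), so γ^2 - 234 = 2√(4853); squaring, (γ^2 - 234)^2 = 4·4853, i.e. γ^4 - 468γ^2 + 54756 - 19412 = 0, i.e. γ^4 - 468γ^2 + 35344 = 0. So γ is a root of x^4 - 468x^2 + 35344. This polynomial is irreducible over Q: it has no rational root (each ±√211 ± √23 is irrational), and any factorization into two quadratics over Q would force √(4853) ∈ Q (pairing opposite roots) or √211, √23 ∈ Q (other pairings), all impossible. Hence [Q(γ):Q] = 4 = [Q(√211, √23):Q], so Q(γ) = Q(√211, √23).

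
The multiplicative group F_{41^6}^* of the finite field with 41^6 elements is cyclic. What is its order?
|F_{41^6}^*| = 4750104240

F_{41^6} has 41^6 = 4750104241 elements; its multiplicative group consists of all nonzero elements, so |F_{41^6}^*| = 4750104241 - 1 = 4750104240. (It is cyclic since any finite subgroup of the multiplicative group of a field is cyclic.)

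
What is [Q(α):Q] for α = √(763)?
[Q(α):Q] = 2

[Q(α):Q] equals the degree of the minimal polynomial of α. Here α^2 = 763 and x^2 - 763 is irreducible (d = 763 is squarefree, ≠ 1, hence not a square), so deg(m_α) = 2. Thus [Q(α):Q] = 2.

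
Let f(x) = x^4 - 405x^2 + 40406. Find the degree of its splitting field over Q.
[K : Q] = 4

Solving the quadratic in x^2: x^2 = (405 ± √(405^2 - 4·40406))/2 = (405 ± √2401)/2 = (405 ± 49)/2, giving x^2 = 178 or x^2 = 227. So f(x) = (x^2 - 178)(x^2 - 227) and the roots of f are ±√178, ±√227. Hence the splitting field is K = Q(√178, √227). Since 178 and 227 are distinct squarefree integers > 1, their product 40406 is not a perfect square, so √227 ∉ Q(√178). By the tower law [K:Q] = [Q(√178,√227):Q(√178)] · [Q(√178):Q] = 2 · 2 = 4.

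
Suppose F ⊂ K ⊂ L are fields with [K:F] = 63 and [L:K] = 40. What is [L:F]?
[L:F] = 2520

The tower law says that for any tower of field extensions F ⊂ K ⊂ L with finite degrees, [L:F] = [L:K] · [K:F]. Here this gives [L:F] = 40 · 63 = 2520.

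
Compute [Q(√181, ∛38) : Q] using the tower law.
[Q(√181, ∛38) : Q] = 6

Let L = Q(√181, ∛38). Since Q(√181) ⊂ L and [Q(√181):Q] = 2, the tower law gives 2 | [L:Q]. Likewise Q(∛38) ⊂ L with [Q(∛38):Q] = 3 (because 38 is not a perfect cube), so 3 | [L:Q]. As gcd(2,3) = 1, [L:Q] is divisible by 6. Conversely L is generated over Q by √181 and ∛38, so [L:Q] ≤ 2·3 = 6. Therefore [Q(√181, ∛38) : Q] = 6.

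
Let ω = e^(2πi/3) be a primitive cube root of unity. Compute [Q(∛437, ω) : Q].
[Q(∛437, ω) : Q] = 6

[Q(∛437):Q] = 3 (min poly x^3 - 437, irreducible since 437 is not a perfect cube). [Q(ω):Q] = 2 (min poly x^2 + x + 1). Since Q(∛437) ⊂ R and ω ∉ R, we have ω ∉ Q(∛437), so x^2 + x + 1 remains irreducible over Q(∛437) and [Q(∛437, ω) : Q(∛437)] = 2. By the tower law, [Q(∛437, ω) : Q] = 3 · 2 = 6. (In fact Q(∛437, ω) is the splitting field of x^3 - 437 over Q.)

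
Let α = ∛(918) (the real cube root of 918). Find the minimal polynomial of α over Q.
m_α(x) = x^3 - 918

α satisfies α^3 = 918, so x^3 - 918 annihilates α. By the rational root test, a rational root p/q (in lowest terms) of x^3 - 918 would satisfy p^3 = 918 q^3, forcing q = 1 and p^3 = 918; but 918 is not a perfect cube, contradiction. A monic cubic over Q with no rational root is irreducible (any nontrivial factorization would include a linear factor). Hence x^3 - 918 is the minimal polynomial of α, and in particular [Q(α):Q] = 3.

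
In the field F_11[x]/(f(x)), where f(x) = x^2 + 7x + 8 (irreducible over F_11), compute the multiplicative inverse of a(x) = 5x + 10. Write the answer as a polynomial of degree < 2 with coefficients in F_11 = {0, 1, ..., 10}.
a(x)^(-1) ≡ 10x + 6 (mod f(x))

Since f is irreducible over F_11, F_11[x]/(f) is a field and a(x) ≠ 0 has an inverse. Apply the extended Euclidean algorithm to f(x) and a(x) in F_11[x]: f(x) = (9x + 1)·a(x) + (9). The last nonzero remainder is the constant 9 = gcd(f, a) in F_11. Back-substituting through the division chain expresses 9 = s(x)·a(x) + t(x)·f(x) with s(x) ≡ 2x + 10 (mod f), so (2x + 10)·a(x) ≡ 9 (mod f). Multiplying by 9^(-1) ≡ 5 in F_11 gives a(x)^(-1) ≡ 5·(2x + 10) ≡ 10x + 6 (mod f). Check: (5x + 10)·(10x + 6) = 6x^2 + 9x + 5 ≡ 1 (mod x^2 + 7x + 8).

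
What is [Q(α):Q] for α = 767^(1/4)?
[Q(α):Q] = 4

α is a root of x^4 - 767. By Eisenstein's criterion at the prime p = 13 (which divides the constant term 767 but p^2 = 169 does not, since 767 is squarefree), x^4 - 767 is irreducible over Q. Hence [Q(α):Q] = 4.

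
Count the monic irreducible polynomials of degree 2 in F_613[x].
There are 187578 monic irreducible polynomials of degree 2 over F_613

Each element of F_{613^2} that lies in no proper subfield is a root of exactly one monic irreducible of degree 2 over F_613, and each such polynomial has 2 distinct roots in F_{613^2}. By Möbius inversion the count is N_613(2) = (1/2) Σ_{d|2} μ(2/d) · 613^d = (1/2)(μ(2)·613^1 + μ(1)·613^2) = 375156/2 = 187578.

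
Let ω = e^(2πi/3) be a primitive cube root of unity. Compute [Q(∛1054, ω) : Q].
[Q(∛1054, ω) : Q] = 6

[Q(∛1054):Q] = 3 (min poly x^3 - 1054, irreducible since 1054 is not a perfect cube). [Q(ω):Q] = 2 (min poly x^2 + x + 1). Since Q(∛1054) ⊂ R and ω ∉ R, we have ω ∉ Q(∛1054), so x^2 + x + 1 remains irreducible over Q(∛1054) and [Q(∛1054, ω) : Q(∛1054)] = 2. By the tower law, [Q(∛1054, ω) : Q] = 3 · 2 = 6. (In fact Q(∛1054, ω) is the splitting field of x^3 - 1054 over Q.)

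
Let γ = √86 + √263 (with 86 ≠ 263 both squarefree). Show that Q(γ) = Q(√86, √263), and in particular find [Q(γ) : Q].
[Q(γ) : Q] = 4 (equivalently, Q(γ) = Q(√86, √263))

Obviously Q(γ) ⊆ Q(√86, √263), and [Q(√86, √263):Q] = 4 (since 86, 263 are distinct squarefree integers > 1 with 22618 not a perfect square). To show equality we compute the minimal polynomial of γ. From γ = √86 + √263: γ^2 = 86 + 2√(22618) + 263 = 349 + 2√(22618), so γ^2 - 349 = 2√(22618); squaring, (γ^2 - 349)^2 = 4·22618, i.e. γ^4 - 698γ^2 + 121801 - 90472 = 0, i.e. γ^4 - 698γ^2 + 31329 = 0. So γ is a root of x^4 - 698x^2 + 31329. This polynomial is irreducible over Q: it has no rational root (each ±√86 ± √263 is irrational), and any factorization into two quadratics over Q would force √(22618) ∈ Q (pairing opposite roots) or √86, √263 ∈ Q (other pairings), all impossible. Hence [Q(γ):Q] = 4 = [Q(√86, √263):Q], so Q(γ) = Q(√86, √263).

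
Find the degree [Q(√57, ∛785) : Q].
[Q(√57, ∛785) : Q] = 6

Let L = Q(√57, ∛785). Since Q(√57) ⊂ L and [Q(√57):Q] = 2, the tower law gives 2 | [L:Q]. Likewise Q(∛785) ⊂ L with [Q(∛785):Q] = 3 (because 785 is not a perfect cube), so 3 | [L:Q]. As gcd(2,3) = 1, [L:Q] is divisible by 6. Conversely L is generated over Q by √57 and ∛785, so [L:Q] ≤ 2·3 = 6. Therefore [Q(√57, ∛785) : Q] = 6.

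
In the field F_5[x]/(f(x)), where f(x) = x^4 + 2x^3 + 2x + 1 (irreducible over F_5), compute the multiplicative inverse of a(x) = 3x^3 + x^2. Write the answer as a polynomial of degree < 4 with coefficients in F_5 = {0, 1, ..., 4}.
a(x)^(-1) ≡ x^3 + 4x^2 + 3x + 2 (mod f(x))

Since f is irreducible over F_5, F_5[x]/(f) is a field and a(x) ≠ 0 has an inverse. Apply the extended Euclidean algorithm to f(x) and a(x) in F_5[x]: f(x) = (2x)·a(x) + (2x + 1);  a(x) = (4x^2 + x + 2)·(2x + 1) + (3). The last nonzero remainder is the constant 3 = gcd(f, a) in F_5. Back-substituting through the division chain expresses 3 = s(x)·a(x) + t(x)·f(x) with s(x) ≡ 3x^3 + 2x^2 + 4x + 1 (mod f), so (3x^3 + 2x^2 + 4x + 1)·a(x) ≡ 3 (mod f). Multiplying by 3^(-1) ≡ 2 in F_5 gives a(x)^(-1) ≡ 2·(3x^3 + 2x^2 + 4x + 1) ≡ x^3 + 4x^2 + 3x + 2 (mod f). Check: (3x^3 + x^2)·(x^3 + 4x^2 + 3x + 2) = 3x^6 + 3x^5 + 3x^4 + 4x^3 + 2x^2 ≡ 1 (mod x^4 + 2x^3 + 2x + 1).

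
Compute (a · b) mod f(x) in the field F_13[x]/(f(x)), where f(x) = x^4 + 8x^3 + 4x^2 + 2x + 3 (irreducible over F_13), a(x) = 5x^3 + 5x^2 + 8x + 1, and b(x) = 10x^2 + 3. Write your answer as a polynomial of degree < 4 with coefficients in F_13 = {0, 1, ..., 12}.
a · b ≡ 4x^3 + 12x^2 + 2x (mod f(x))

Multiply in F_13[x]: a(x)·b(x) = (5x^3 + 5x^2 + 8x + 1)·(10x^2 + 3) = 11x^5 + 11x^4 + 4x^3 + 12x^2 + 11x + 3. This has degree ≥ 4, so divide by f(x) over F_13: 11x^5 + 11x^4 + 4x^3 + 12x^2 + 11x + 3 = (11x + 1)·(x^4 + 8x^3 + 4x^2 + 2x + 3) + (4x^3 + 12x^2 + 2x). Hence a·b ≡ 4x^3 + 12x^2 + 2x (mod f). (F_13[x]/(f) is a field with 13^4 = 28561 elements since f is irreducible of degree 4.)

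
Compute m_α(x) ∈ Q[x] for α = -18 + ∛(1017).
m_α(x) = x^3 + 54x^2 + 972x + 4815

Set β = α + 18 = ∛(1017), so β^3 = 1017. Then (α + 18)^3 - 1017 = 0, i.e. α is a root of g(x) = (x + 18)^3 - 1017 = x^3 + 54x^2 + 972x + 4815. Since g(x) = h(x + 18) where h(x) = x^3 - 1017, and h is irreducible over Q (because 1017 is not a perfect cube, so h has no rational root, and a monic cubic with no rational root is irreducible), g is also irreducible (irreducibility is preserved under the substitution x → x + 18). Hence m_α(x) = x^3 + 54x^2 + 972x + 4815.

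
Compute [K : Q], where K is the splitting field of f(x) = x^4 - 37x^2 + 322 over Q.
[K : Q] = 4

Solving the quadratic in x^2: x^2 = (37 ± √(37^2 - 4·322))/2 = (37 ± √81)/2 = (37 ± 9)/2, giving x^2 = 23 or x^2 = 14. So f(x) = (x^2 - 23)(x^2 - 14) and the roots of f are ±√23, ±√14. Hence the splitting field is K = Q(√23, √14). Since 23 and 14 are distinct squarefree integers > 1, their product 322 is not a perfect square, so √14 ∉ Q(√23). By the tower law [K:Q] = [Q(√23,√14):Q(√23)] · [Q(√23):Q] = 2 · 2 = 4.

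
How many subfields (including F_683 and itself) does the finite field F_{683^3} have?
F_{683^3} has 2 subfields

The subfields of F_{p^n} are exactly the fields F_{p^d} for d | n (each is the fixed field of the unique index-d subgroup of Gal(F_{p^n}/F_p) ≅ Z/nZ). The divisors of n = 3 are {1, 3}, giving 2 subfields: F_{683^1}, F_{683^3}.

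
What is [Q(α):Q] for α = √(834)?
[Q(α):Q] = 2

[Q(α):Q] equals the degree of the minimal polynomial of α. Here α^2 = 834 and x^2 - 834 is irreducible (d = 834 is squarefree, ≠ 1, hence not a square), so deg(m_α) = 2. Thus [Q(α):Q] = 2.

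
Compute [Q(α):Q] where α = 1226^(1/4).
[Q(α):Q] = 4

α is a root of x^4 - 1226. By Eisenstein's criterion at the prime p = 2 (which divides the constant term 1226 but p^2 = 4 does not, since 1226 is squarefree), x^4 - 1226 is irreducible over Q. Hence [Q(α):Q] = 4.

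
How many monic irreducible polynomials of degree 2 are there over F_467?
There are 108811 monic irreducible polynomials of degree 2 over F_467

Each element of F_{467^2} that lies in no proper subfield is a root of exactly one monic irreducible of degree 2 over F_467, and each such polynomial has 2 distinct roots in F_{467^2}. By Möbius inversion the count is N_467(2) = (1/2) Σ_{d|2} μ(2/d) · 467^d = (1/2)(μ(2)·467^1 + μ(1)·467^2) = 217622/2 = 108811.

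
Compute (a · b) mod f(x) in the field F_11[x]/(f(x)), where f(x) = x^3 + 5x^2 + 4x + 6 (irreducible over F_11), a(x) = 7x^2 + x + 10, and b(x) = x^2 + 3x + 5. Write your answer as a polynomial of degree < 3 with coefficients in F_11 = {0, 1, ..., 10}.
a · b ≡ 8x^2 + x + 7 (mod f(x))

Multiply in F_11[x]: a(x)·b(x) = (7x^2 + x + 10)·(x^2 + 3x + 5) = 7x^4 + 4x^2 + 2x + 6. This has degree ≥ 3, so divide by f(x) over F_11: 7x^4 + 4x^2 + 2x + 6 = (7x + 9)·(x^3 + 5x^2 + 4x + 6) + (8x^2 + x + 7). Hence a·b ≡ 8x^2 + x + 7 (mod f). (F_11[x]/(f) is a field with 11^3 = 1331 elements since f is irreducible of degree 3.)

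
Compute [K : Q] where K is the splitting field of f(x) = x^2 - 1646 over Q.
[K : Q] = 2

f(x) = x^2 - 1646 factors as (x - √1646)(x + √1646). The splitting field is K = Q(√1646). Since 1646 is squarefree and > 1, it is not a perfect square, so x^2 - 1646 is irreducible over Q and [Q(√1646) : Q] = 2. Hence [K : Q] = 2.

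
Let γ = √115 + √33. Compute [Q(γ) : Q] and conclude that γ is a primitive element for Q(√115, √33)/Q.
[Q(γ) : Q] = 4 (equivalently, Q(γ) = Q(√115, √33))

Obviously Q(γ) ⊆ Q(√115, √33), and [Q(√115, √33):Q] = 4 (since 115, 33 are distinct squarefree integers > 1 with 3795 not a perfect square). To show equality we compute the minimal polynomial of γ. From γ = √115 + √33: γ^2 = 115 + 2√(3795) + 33 = 148 + 2√(3795), so γ^2 - 148 = 2√(3795); squaring, (γ^2 - 148)^2 = 4·3795, i.e. γ^4 - 296γ^2 + 21904 - 15180 = 0, i.e. γ^4 - 296γ^2 + 6724 = 0. So γ is a root of x^4 - 296x^2 + 6724. This polynomial is irreducible over Q: it has no rational root (each ±√115 ± √33 is irrational), and any factorization into two quadratics over Q would force √(3795) ∈ Q (pairing opposite roots) or √115, √33 ∈ Q (other pairings), all impossible. Hence [Q(γ):Q] = 4 = [Q(√115, √33):Q], so Q(γ) = Q(√115, √33).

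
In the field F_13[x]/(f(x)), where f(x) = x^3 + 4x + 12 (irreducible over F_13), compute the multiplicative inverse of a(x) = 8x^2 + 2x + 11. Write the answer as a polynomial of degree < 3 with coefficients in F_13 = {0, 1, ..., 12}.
a(x)^(-1) ≡ 7x^2 + 7x + 2 (mod f(x))

Since f is irreducible over F_13, F_13[x]/(f) is a field and a(x) ≠ 0 has an inverse. Apply the extended Euclidean algorithm to f(x) and a(x) in F_13[x]: f(x) = (5x + 2)·a(x) + (10x + 3);  a(x) = (6x + 1)·(10x + 3) + (8). The last nonzero remainder is the constant 8 = gcd(f, a) in F_13. Back-substituting through the division chain expresses 8 = s(x)·a(x) + t(x)·f(x) with s(x) ≡ 4x^2 + 4x + 3 (mod f), so (4x^2 + 4x + 3)·a(x) ≡ 8 (mod f). Multiplying by 8^(-1) ≡ 5 in F_13 gives a(x)^(-1) ≡ 5·(4x^2 + 4x + 3) ≡ 7x^2 + 7x + 2 (mod f). Check: (8x^2 + 2x + 11)·(7x^2 + 7x + 2) = 4x^4 + 5x^3 + 3x^2 + 3x + 9 ≡ 1 (mod x^3 + 4x + 12).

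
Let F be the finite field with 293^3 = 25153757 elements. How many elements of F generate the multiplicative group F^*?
There are φ(25153756) = 12404448 primitive elements

F_q^* is cyclic of order q - 1 = 25153756. A cyclic group of order m has exactly φ(m) generators. Here m = 25153756 = 2^2 · 73 · 86143, so the number of primitive elements is φ(25153756) = 12404448.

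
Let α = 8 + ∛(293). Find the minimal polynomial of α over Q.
m_α(x) = x^3 - 24x^2 + 192x - 805

Set β = α - 8 = ∛(293), so β^3 = 293. Then (α - 8)^3 - 293 = 0, i.e. α is a root of g(x) = (x - 8)^3 - 293 = x^3 - 24x^2 + 192x - 805. Since g(x) = h(x - 8) where h(x) = x^3 - 293, and h is irreducible over Q (because 293 is not a perfect cube, so h has no rational root, and a monic cubic with no rational root is irreducible), g is also irreducible (irreducibility is preserved under the substitution x → x - 8). Hence m_α(x) = x^3 - 24x^2 + 192x - 805.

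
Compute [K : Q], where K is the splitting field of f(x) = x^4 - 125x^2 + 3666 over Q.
[K : Q] = 4

Solving the quadratic in x^2: x^2 = (125 ± √(125^2 - 4·3666))/2 = (125 ± √961)/2 = (125 ± 31)/2, giving x^2 = 78 or x^2 = 47. So f(x) = (x^2 - 78)(x^2 - 47) and the roots of f are ±√78, ±√47. Hence the splitting field is K = Q(√78, √47). Since 78 and 47 are distinct squarefree integers > 1, their product 3666 is not a perfect square, so √47 ∉ Q(√78). By the tower law [K:Q] = [Q(√78,√47):Q(√78)] · [Q(√78):Q] = 2 · 2 = 4.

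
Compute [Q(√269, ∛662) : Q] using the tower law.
[Q(√269, ∛662) : Q] = 6

Let L = Q(√269, ∛662). Since Q(√269) ⊂ L and [Q(√269):Q] = 2, the tower law gives 2 | [L:Q]. Likewise Q(∛662) ⊂ L with [Q(∛662):Q] = 3 (because 662 is not a perfect cube), so 3 | [L:Q]. As gcd(2,3) = 1, [L:Q] is divisible by 6. Conversely L is generated over Q by √269 and ∛662, so [L:Q] ≤ 2·3 = 6. Therefore [Q(√269, ∛662) : Q] = 6.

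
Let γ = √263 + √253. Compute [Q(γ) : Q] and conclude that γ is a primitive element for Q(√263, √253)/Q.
[Q(γ) : Q] = 4 (equivalently, Q(γ) = Q(√263, √253))

Obviously Q(γ) ⊆ Q(√263, √253), and [Q(√263, √253):Q] = 4 (since 263, 253 are distinct squarefree integers > 1 with 66539 not a perfect square). To show equality we compute the minimal polynomial of γ. From γ = √263 + √253: γ^2 = 263 + 2√(66539) + 253 = 516 + 2√(66539), so γ^2 - 516 = 2√(66539); squaring, (γ^2 - 516)^2 = 4·66539, i.e. γ^4 - 1032γ^2 + 266256 - 266156 = 0, i.e. γ^4 - 1032γ^2 + 100 = 0. So γ is a root of x^4 - 1032x^2 + 100. This polynomial is irreducible over Q: it has no rational root (each ±√263 ± √253 is irrational), and any factorization into two quadratics over Q would force √(66539) ∈ Q (pairing opposite roots) or √263, √253 ∈ Q (other pairings), all impossible. Hence [Q(γ):Q] = 4 = [Q(√263, √253):Q], so Q(γ) = Q(√263, √253).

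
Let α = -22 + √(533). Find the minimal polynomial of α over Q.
m_α(x) = x^2 + 44x - 49

From α + 22 = √(533), squaring gives (α + 22)^2 = 533, i.e. α^2 + 44α + 484 = 533, so α^2 + 44α - 49 = 0. The discriminant of x^2 + 44x - 49 is (44)^2 - 4·(-49) = 1936 + 196 = 2132, and 4·(533) is not a perfect square in Q since 533 is squarefree and ≠ 1. Hence x^2 + 44x - 49 is irreducible over Q and is the minimal polynomial of α.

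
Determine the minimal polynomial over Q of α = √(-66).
m_α(x) = x^2 + 66

α satisfies α^2 + 66 = 0, so x^2 + 66 annihilates α. Since d = -66 is squarefree and ≠ 1, it is not a perfect square in Q, so x^2 + 66 has no rational root and is therefore irreducible over Q (a degree-2 polynomial over a field is irreducible iff it has no root). Hence m_α(x) = x^2 + 66.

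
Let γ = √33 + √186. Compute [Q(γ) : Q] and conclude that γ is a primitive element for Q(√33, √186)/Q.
[Q(γ) : Q] = 4 (equivalently, Q(γ) = Q(√33, √186))

Obviously Q(γ) ⊆ Q(√33, √186), and [Q(√33, √186):Q] = 4 (since 33, 186 are distinct squarefree integers > 1 with 6138 not a perfect square). To show equality we compute the minimal polynomial of γ. From γ = √33 + √186: γ^2 = 33 + 2√(6138) + 186 = 219 + 2√(6138), so γ^2 - 219 = 2√(6138); squaring, (γ^2 - 219)^2 = 4·6138, i.e. γ^4 - 438γ^2 + 47961 - 24552 = 0, i.e. γ^4 - 438γ^2 + 23409 = 0. So γ is a root of x^4 - 438x^2 + 23409. This polynomial is irreducible over Q: it has no rational root (each ±√33 ± √186 is irrational), and any factorization into two quadratics over Q would force √(6138) ∈ Q (pairing opposite roots) or √33, √186 ∈ Q (other pairings), all impossible. Hence [Q(γ):Q] = 4 = [Q(√33, √186):Q], so Q(γ) = Q(√33, √186).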